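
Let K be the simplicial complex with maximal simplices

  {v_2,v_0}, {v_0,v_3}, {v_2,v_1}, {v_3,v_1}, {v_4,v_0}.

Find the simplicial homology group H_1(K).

H_1 ≅ Z.

Take the total order v_0 < v_1 < v_2 < v_3 < v_4 on the vertex set. Then K (dimension 1) consists of the simplices:

  0-simplices (5): [v_0], [v_1], [v_2], [v_3], [v_4]
  1-simplices (5): [v_0,v_2], [v_0,v_3], [v_0,v_4], [v_1,v_2], [v_1,v_3]

Hence C_0 ≅ Z^5, C_1 ≅ Z^5.

Boundary ∂_1: C_1 → C_0 is given by ∂[p,q] = [q] − [p].
The resulting 5×5 matrix has rank 4, and its Smith normal form has invariant factors (1,1,1,1).

Now H_k = ker ∂_k / im ∂_{k+1}, so:

  H_1: rank ker ∂_1 − rank ∂_2 = (5 − 4) − 0 = 1, and there is no ∂_2, so H_1 = Z.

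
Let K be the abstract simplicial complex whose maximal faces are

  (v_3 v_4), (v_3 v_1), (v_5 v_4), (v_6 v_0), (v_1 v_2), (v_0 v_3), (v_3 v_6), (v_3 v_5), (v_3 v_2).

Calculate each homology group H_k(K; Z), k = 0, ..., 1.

We work with the vertex ordering v_0 < v_1 < v_2 < v_3 < v_4 < v_5 < v_6. The simplices of K, each written with vertices in increasing order, are:

  0-simplices (7): [v_0], [v_1], [v_2], [v_3], [v_4], [v_5], [v_6]
  1-simplices (9): [v_0,v_3], [v_0,v_6], [v_1,v_2], [v_1,v_3], [v_2,v_3], [v_3,v_4], [v_3,v_5], [v_3,v_6], [v_4,v_5]

so the chain groups are C_0 ≅ Z^7, C_1 ≅ Z^9.

The boundary map ∂_1: C_1 → C_0 maps an edge to its endpoints' difference, ∂[p,q] = q − p. For instance
  ∂[v_2,v_3] = [v_3] − [v_2].
This gives a 7×9 integer matrix of rank 6; reducing to Smith normal form yields diagonal entries (1,1,1,1,1,1).

Now H_k = ker ∂_k / im ∂_{k+1}, so:

  H_0: rank C_0 − rank ∂_1 = 7 − 6 = 1, and the invariant factors of ∂_1 are all 1, so H_0 = Z.
  H_1: rank ker ∂_1 − rank ∂_2 = (9 − 6) − 0 = 3, and there is no ∂_2, so H_1 = Z^3.

As a check, the Euler characteristic is 7 − 9 = -2, which agrees with 1 − 3 = -2.

H_0 = Z,  H_1 = Z^3.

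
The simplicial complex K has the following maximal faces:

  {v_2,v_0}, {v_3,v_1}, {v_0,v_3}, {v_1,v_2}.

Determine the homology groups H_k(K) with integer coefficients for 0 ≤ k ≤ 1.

We work with the vertex ordering v_0 < v_1 < v_2 < v_3. The simplices of K, each written with vertices in increasing order, are:

  0-simplices (4): [v_0], [v_1], [v_2], [v_3]
  1-simplices (4): [v_0,v_2], [v_0,v_3], [v_1,v_2], [v_1,v_3]

so the chain groups are C_0 ≅ Z^4, C_1 ≅ Z^4.

The boundary map ∂_1: C_1 → C_0 maps an edge to its endpoints' difference, ∂[p,q] = q − p. For instance
  ∂[v_1,v_3] = [v_3] − [v_1].
This gives a 4×4 integer matrix of rank 3; reducing to Smith normal form yields diagonal entries (1,1,1).

Now H_k = ker ∂_k / im ∂_{k+1}, so:

  H_0: rank C_0 − rank ∂_1 = 4 − 3 = 1, and the invariant factors of ∂_1 are all 1, so H_0 = Z.
  H_1: rank ker ∂_1 − rank ∂_2 = (4 − 3) − 0 = 1, and there is no ∂_2, so H_1 = Z.

As a check, the Euler characteristic is 4 − 4 = 0, which agrees with 1 − 1 = 0.

H_0 ≅ Z,  H_1 ≅ Z.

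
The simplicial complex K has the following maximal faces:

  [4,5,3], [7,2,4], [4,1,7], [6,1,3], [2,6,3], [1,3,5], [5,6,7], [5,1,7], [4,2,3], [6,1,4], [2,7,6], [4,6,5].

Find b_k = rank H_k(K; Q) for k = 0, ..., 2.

b_0 = 1, b_1 = 0, b_2 = 0.

Fix the vertex order 1 < 2 < 3 < 4 < 5 < 6 < 7 and write every simplex with vertices in increasing order. Then dim K = 2 and the simplices of K are:

  0-simplices (7): [1], [2], [3], [4], [5], [6], [7]
  1-simplices (18): [1,3], [1,4], [1,5], [1,6], [1,7], [2,3], [2,4], [2,6], [2,7], [3,4], [3,5], [3,6], [4,5], [4,6], [4,7], [5,6], [5,7], [6,7]
  2-simplices (12): [1,3,5], [1,3,6], [1,4,6], [1,4,7], [1,5,7], [2,3,4], [2,3,6], [2,4,7], [2,6,7], [3,4,5], [4,5,6], [5,6,7]

giving chain groups C_0 ≅ Z^7, C_1 ≅ Z^18, C_2 ≅ Z^12.

Boundary ∂_1: C_1 → C_0 sends each edge [p,q] (with p < q) to q − p. For instance
  ∂[2,6] = [6] − [2].
As a 7×18 matrix over Z this has rank 6, with invariant factors (1,1,1,1,1,1).

The boundary map ∂_2: C_2 → C_1 maps a triangle to the signed sum of its edges. For instance
  ∂[2,4,7] = [4,7] − [2,7] + [2,4],
  ∂[2,3,4] = [3,4] − [2,4] + [2,3].
This gives a 18×12 integer matrix of rank 12; reducing to Smith normal form yields diagonal entries (1,1,1,1,1,1,1,1,1,1,1,2).

From H_k ≅ ker(∂_k) / im(∂_{k+1}) we obtain:

  H_0: rank C_0 − rank ∂_1 = 7 − 6 = 1, and the invariant factors of ∂_1 are all 1, so H_0 = Z.
  H_1: rank ker ∂_1 − rank ∂_2 = (18 − 6) − 12 = 0, and ∂_2 has invariant factor 2 > 1, so H_1 = Z_2.
  H_2: rank ker ∂_2 − rank ∂_3 = (12 − 12) − 0 = 0, and there is no ∂_3, so H_2 = 0.

As a check, the Euler characteristic is 7 − 18 + 12 = 1, which agrees with 1 − 0 + 0 = 1.
(K is a triangulation of the real projective plane RP^2.)

Hence the Betti numbers are b_0 = 1, b_1 = 0, b_2 = 0.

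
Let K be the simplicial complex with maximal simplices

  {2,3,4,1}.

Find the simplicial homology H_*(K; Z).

H_0 = Z,  H_1 = 0,  H_2 = 0,  H_3 = 0.

Fix the vertex order 1 < 2 < 3 < 4 and write every simplex with vertices in increasing order. Then dim K = 3 and the simplices of K are:

  0-simplices (4): [1], [2], [3], [4]
  1-simplices (6): [1,2], [1,3], [1,4], [2,3], [2,4], [3,4]
  2-simplices (4): [1,2,3], [1,2,4], [1,3,4], [2,3,4]
  3-simplices (1): [1,2,3,4]

giving chain groups C_0 ≅ Z^4, C_1 ≅ Z^6, C_2 ≅ Z^4, C_3 ≅ Z^1.

∂_1: C_1 → C_0 maps an edge to its endpoints' difference, ∂[p,q] = q − p.
The resulting 4×6 matrix has rank 3, and its Smith normal form has invariant factors (1,1,1).

Boundary ∂_2: C_2 → C_1 sends each 2-simplex [p,q,r] to [q,r] − [p,r] + [p,q]. For instance
  ∂[1,2,4] = [2,4] − [1,4] + [1,2],
  ∂[1,2,3] = [2,3] − [1,3] + [1,2].
The resulting 6×4 matrix has rank 3, and its Smith normal form has invariant factors (1,1,1).

∂_3: C_3 → C_2 sends each 3-simplex σ to the alternating sum Σ_i (−1)^i (σ with its i-th vertex removed). For instance
  ∂[1,2,3,4] = [2,3,4] − [1,3,4] + [1,2,4] − [1,2,3].
The resulting 4×1 matrix has rank 1, and its Smith normal form has invariant factors (1).

Reading off H_k = ker ∂_k / im ∂_{k+1}:

  H_0: rank C_0 − rank ∂_1 = 4 − 3 = 1, and the invariant factors of ∂_1 are all 1, so H_0 ≅ Z.
  H_1: rank ker ∂_1 − rank ∂_2 = (6 − 3) − 3 = 0, and the invariant factors of ∂_2 are all 1, so H_1 ≅ 0.
  H_2: rank ker ∂_2 − rank ∂_3 = (4 − 3) − 1 = 0, and the invariant factors of ∂_3 are all 1, so H_2 ≅ 0.
  H_3: rank ker ∂_3 − rank ∂_4 = (1 − 1) − 0 = 0, and there is no ∂_4, so H_3 ≅ 0.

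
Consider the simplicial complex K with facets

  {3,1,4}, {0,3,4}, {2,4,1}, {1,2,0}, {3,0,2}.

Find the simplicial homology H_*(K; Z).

H_0 = Z,  H_1 = Z,  H_2 = 0.

We work with the vertex ordering 0 < 1 < 2 < 3 < 4. The simplices of K, each written with vertices in increasing order, are:

  0-simplices (5): [0], [1], [2], [3], [4]
  1-simplices (10): [0,1], [0,2], [0,3], [0,4], [1,2], [1,3], [1,4], [2,3], [2,4], [3,4]
  2-simplices (5): [0,1,2], [0,2,3], [0,3,4], [1,2,4], [1,3,4]

Hence C_0 ≅ Z^5, C_1 ≅ Z^10, C_2 ≅ Z^5.

The boundary map ∂_1: C_1 → C_0 maps an edge to its endpoints' difference, ∂[p,q] = q − p.
This gives a 5×10 integer matrix of rank 4; reducing to Smith normal form yields diagonal entries (1,1,1,1).

∂_2: C_2 → C_1 sends each 2-simplex [p,q,r] to [q,r] − [p,r] + [p,q]. For instance
  ∂[0,2,3] = [2,3] − [0,3] + [0,2],
  ∂[0,1,2] = [1,2] − [0,2] + [0,1].
As a 10×5 matrix over Z this has rank 5, with invariant factors (1,1,1,1,1).

Reading off H_k = ker ∂_k / im ∂_{k+1}:

  H_0: rank C_0 − rank ∂_1 = 5 − 4 = 1, and the invariant factors of ∂_1 are all 1, so H_0 = Z.
  H_1: rank ker ∂_1 − rank ∂_2 = (10 − 4) − 5 = 1, and the invariant factors of ∂_2 are all 1, so H_1 = Z.
  H_2: rank ker ∂_2 − rank ∂_3 = (5 − 5) − 0 = 0, and there is no ∂_3, so H_2 = 0.

(K is a triangulation of the Möbius band.)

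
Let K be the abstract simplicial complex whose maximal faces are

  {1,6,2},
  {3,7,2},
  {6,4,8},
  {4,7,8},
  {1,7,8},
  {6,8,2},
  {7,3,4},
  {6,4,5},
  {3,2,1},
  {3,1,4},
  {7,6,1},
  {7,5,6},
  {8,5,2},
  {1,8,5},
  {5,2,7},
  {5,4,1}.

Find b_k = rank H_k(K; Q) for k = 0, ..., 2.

b_0 = 1, b_1 = 2, b_2 = 1.

Take the total order 1 < 2 < 3 < 4 < 5 < 6 < 7 < 8 on the vertex set. Then K (dimension 2) consists of the simplices:

  0-simplices (8): [1], [2], [3], [4], [5], [6], [7], [8]
  1-simplices (24): (24 of them)
  2-simplices (16): [1,2,3], [1,2,6], [1,3,4], [1,4,5], [1,5,8], [1,6,7], [1,7,8], [2,3,7], [2,5,7], [2,5,8], [2,6,8], [3,4,7], [4,5,6], [4,6,8], [4,7,8], [5,6,7]

Hence C_0 ≅ Z^8, C_1 ≅ Z^24, C_2 ≅ Z^16.

Boundary ∂_1: C_1 → C_0 maps an edge to its endpoints' difference, ∂[p,q] = q − p. For instance
  ∂[2,3] = [3] − [2].
The 8×24 boundary matrix has rank 7 and Smith normal form diag(1,1,1,1,1,1,1).

∂_2: C_2 → C_1 maps a triangle to the signed sum of its edges. For instance
  ∂[2,6,8] = [6,8] − [2,8] + [2,6],
  ∂[1,6,7] = [6,7] − [1,7] + [1,6].
The 24×16 boundary matrix has rank 15 and Smith normal form diag(1,1,1,1,1,1,1,1,1,1,1,1,1,1,1).

Now H_k = ker ∂_k / im ∂_{k+1}, so:

  H_0: rank C_0 − rank ∂_1 = 8 − 7 = 1, and the invariant factors of ∂_1 are all 1, so H_0 ≅ Z.
  H_1: rank ker ∂_1 − rank ∂_2 = (24 − 7) − 15 = 2, and the invariant factors of ∂_2 are all 1, so H_1 ≅ Z^2.
  H_2: rank ker ∂_2 − rank ∂_3 = (16 − 15) − 0 = 1, and there is no ∂_3, so H_2 ≅ Z.

(K is a triangulation of the torus T^2.)

Hence the Betti numbers are b_0 = 1, b_1 = 2, b_2 = 1.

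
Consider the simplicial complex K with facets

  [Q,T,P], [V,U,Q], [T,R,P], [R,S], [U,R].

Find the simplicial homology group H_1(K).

K has 7 vertices, 10 edges, 3 triangles.
rank ∂_1 = 6, rank ∂_2 = 3 ⇒ b_1 = 10 − 6 − 3 = 1; all invariant factors of ∂_2 are 1 so no torsion. So H_1 ≅ Z.

H_1 = Z.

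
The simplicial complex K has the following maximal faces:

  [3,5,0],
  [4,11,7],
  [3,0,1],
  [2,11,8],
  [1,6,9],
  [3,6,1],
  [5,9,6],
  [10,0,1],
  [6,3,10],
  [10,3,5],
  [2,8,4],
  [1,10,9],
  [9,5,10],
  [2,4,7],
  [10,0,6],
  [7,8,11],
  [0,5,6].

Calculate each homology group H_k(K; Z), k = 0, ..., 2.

H_0 ≅ Z^2,  H_1 ≅ Z ⊕ Z/2,  H_2 = 0.

Take the total order 0 < 1 < 2 < 3 < 4 < 5 < 6 < 7 < 8 < 9 < 10 < 11 on the vertex set. Then K (dimension 2) consists of the simplices:

  0-simplices (12): [0], [1], [2], [3], [4], [5], [6], [7], [8], [9], [10], [11]
  1-simplices (28): (28 of them)
  2-simplices (17): [0,1,3], [0,1,10], [0,3,5], [0,5,6], [0,6,10], [1,3,6], [1,6,9], [1,9,10], [2,4,7], [2,4,8], [2,8,11], [3,5,10], [3,6,10], [4,7,11], [5,6,9], [5,9,10], [7,8,11]

Hence C_0 ≅ Z^12, C_1 ≅ Z^28, C_2 ≅ Z^17.

The boundary map ∂_1: C_1 → C_0 sends each edge [p,q] (with p < q) to q − p. For instance
  ∂[0,10] = [10] − [0].
The resulting 12×28 matrix has rank 10, and its Smith normal form has invariant factors (1,1,1,1,1,1,1,1,1,1).

∂_2: C_2 → C_1 sends each 2-simplex [p,q,r] to [q,r] − [p,r] + [p,q]. For instance
  ∂[3,6,10] = [6,10] − [3,10] + [3,6],
  ∂[2,8,11] = [8,11] − [2,11] + [2,8].
The 28×17 boundary matrix has rank 17 and Smith normal form diag(1,1,1,1,1,1,1,1,1,1,1,1,1,1,1,1,2).

Now H_k = ker ∂_k / im ∂_{k+1}, so:

  H_0: rank C_0 − rank ∂_1 = 12 − 10 = 2, and the invariant factors of ∂_1 are all 1, so H_0 ≅ Z^2.
  H_1: rank ker ∂_1 − rank ∂_2 = (28 − 10) − 17 = 1, and ∂_2 has invariant factor 2 > 1, so H_1 ≅ Z ⊕ Z/2.
  H_2: rank ker ∂_2 − rank ∂_3 = (17 − 17) − 0 = 0, and there is no ∂_3, so H_2 ≅ 0.

As a check, the Euler characteristic is 12 − 28 + 17 = 1, which agrees with 2 − 1 + 0 = 1.
(K is a triangulation of the disjoint union of the Möbius band and the real projective plane RP^2.)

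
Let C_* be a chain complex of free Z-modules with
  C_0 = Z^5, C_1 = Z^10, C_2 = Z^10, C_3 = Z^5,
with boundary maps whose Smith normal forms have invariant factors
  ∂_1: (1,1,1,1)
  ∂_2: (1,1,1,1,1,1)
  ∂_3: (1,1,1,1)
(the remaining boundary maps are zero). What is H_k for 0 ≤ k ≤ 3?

H_0: b_0 = 5 − 0 − 4 = 1; torsion from ∂_1 factors > 1: none. So H_0 = Z.
H_1: b_1 = 10 − 4 − 6 = 0; torsion from ∂_2 factors > 1: none. So H_1 = 0.
H_2: b_2 = 10 − 6 − 4 = 0; torsion from ∂_3 factors > 1: none. So H_2 = 0.
H_3: b_3 = 5 − 4 − 0 = 1; torsion from ∂_4 factors > 1: none. So H_3 = Z.

H_0 = Z,  H_1 = 0,  H_2 = 0,  H_3 = Z.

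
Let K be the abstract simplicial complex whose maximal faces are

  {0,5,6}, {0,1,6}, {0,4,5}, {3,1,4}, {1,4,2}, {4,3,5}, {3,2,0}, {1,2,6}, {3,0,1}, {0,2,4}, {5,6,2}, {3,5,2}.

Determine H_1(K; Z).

H_1 = Z/2.

Order the vertices as 0 < 1 < 2 < 3 < 4 < 5 < 6. Listing each simplex with vertices in this order, K has dimension 2 with simplices:

  0-simplices (7): [0], [1], [2], [3], [4], [5], [6]
  1-simplices (18): [0,1], [0,2], [0,3], [0,4], [0,5], [0,6], [1,2], [1,3], [1,4], [1,6], [2,3], [2,4], [2,5], [2,6], [3,4], [3,5], [4,5], [5,6]
  2-simplices (12): [0,1,3], [0,1,6], [0,2,3], [0,2,4], [0,4,5], [0,5,6], [1,2,4], [1,2,6], [1,3,4], [2,3,5], [2,5,6], [3,4,5]

giving chain groups C_0 ≅ Z^7, C_1 ≅ Z^18, C_2 ≅ Z^12.

The boundary map ∂_1: C_1 → C_0 is given by ∂[p,q] = [q] − [p]. For instance
  ∂[0,5] = [5] − [0].
As a 7×18 matrix over Z this has rank 6, with invariant factors (1,1,1,1,1,1).

Boundary ∂_2: C_2 → C_1 maps a triangle to the signed sum of its edges. For instance
  ∂[0,2,3] = [2,3] − [0,3] + [0,2],
  ∂[1,3,4] = [3,4] − [1,4] + [1,3].
The 18×12 boundary matrix has rank 12 and Smith normal form diag(1,1,1,1,1,1,1,1,1,1,1,2).

From H_k ≅ ker(∂_k) / im(∂_{k+1}) we obtain:

  H_1: rank ker ∂_1 − rank ∂_2 = (18 − 6) − 12 = 0, and ∂_2 has invariant factor 2 > 1, so H_1 = Z/2.

(K is a triangulation of the real projective plane RP^2.)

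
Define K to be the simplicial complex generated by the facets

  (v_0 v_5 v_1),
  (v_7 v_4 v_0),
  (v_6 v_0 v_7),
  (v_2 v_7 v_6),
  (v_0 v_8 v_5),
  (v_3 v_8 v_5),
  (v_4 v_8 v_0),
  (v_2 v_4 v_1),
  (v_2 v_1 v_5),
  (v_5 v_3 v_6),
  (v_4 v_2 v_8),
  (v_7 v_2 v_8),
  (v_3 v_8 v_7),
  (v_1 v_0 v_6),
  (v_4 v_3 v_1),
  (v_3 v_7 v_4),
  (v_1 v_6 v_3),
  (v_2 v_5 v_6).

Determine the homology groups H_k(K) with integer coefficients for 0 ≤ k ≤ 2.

Fix the vertex order v_0 < v_1 < v_2 < v_3 < v_4 < v_5 < v_6 < v_7 < v_8 and write every simplex with vertices in increasing order. Then dim K = 2 and the simplices of K are:

  0-simplices (9): [v_0], [v_1], [v_2], [v_3], [v_4], [v_5], [v_6], [v_7], [v_8]
  1-simplices (27): (27 of them)
  2-simplices (18): (18 of them)

Hence C_0 ≅ Z^9, C_1 ≅ Z^27, C_2 ≅ Z^18.

Boundary ∂_1: C_1 → C_0 maps an edge to its endpoints' difference, ∂[p,q] = q − p. For instance
  ∂[v_4,v_8] = [v_8] − [v_4].
The 9×27 boundary matrix has rank 8 and Smith normal form diag(1,1,1,1,1,1,1,1).

The boundary map ∂_2: C_2 → C_1 acts by ∂[p,q,r] = [q,r] − [p,r] + [p,q]. For instance
  ∂[v_0,v_4,v_8] = [v_4,v_8] − [v_0,v_8] + [v_0,v_4],
  ∂[v_1,v_3,v_4] = [v_3,v_4] − [v_1,v_4] + [v_1,v_3].
This gives a 27×18 integer matrix of rank 18; reducing to Smith normal form yields diagonal entries (1,1,1,1,1,1,1,1,1,1,1,1,1,1,1,1,1,2).

Reading off H_k = ker ∂_k / im ∂_{k+1}:

  H_0: rank C_0 − rank ∂_1 = 9 − 8 = 1, and the invariant factors of ∂_1 are all 1, so H_0 ≅ Z.
  H_1: rank ker ∂_1 − rank ∂_2 = (27 − 8) − 18 = 1, and ∂_2 has invariant factor 2 > 1, so H_1 ≅ Z ⊕ Z/2.
  H_2: rank ker ∂_2 − rank ∂_3 = (18 − 18) − 0 = 0, and there is no ∂_3, so H_2 ≅ 0.

H_0 = Z,  H_1 = Z ⊕ Z/2,  H_2 = 0.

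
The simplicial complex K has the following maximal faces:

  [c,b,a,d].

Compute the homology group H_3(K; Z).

Take the total order a < b < c < d on the vertex set. Then K (dimension 3) consists of the simplices:

  0-simplices (4): a, b, c, d
  1-simplices (6): ab, ac, ad, bc, bd, cd
  2-simplices (4): abc, abd, acd, bcd
  3-simplices (1): abcd

Hence C_0 ≅ Z^4, C_1 ≅ Z^6, C_2 ≅ Z^4, C_3 ≅ Z^1.

∂_1: C_1 → C_0 maps an edge to its endpoints' difference, ∂[p,q] = q − p. For instance
  ∂ac = c − a.
The 4×6 boundary matrix has rank 3 and Smith normal form diag(1,1,1).

The boundary map ∂_2: C_2 → C_1 sends each 2-simplex [p,q,r] to [q,r] − [p,r] + [p,q]. For instance
  ∂acd = cd − ad + ac,
  ∂bcd = cd − bd + bc.
This gives a 6×4 integer matrix of rank 3; reducing to Smith normal form yields diagonal entries (1,1,1).

Boundary ∂_3: C_3 → C_2 sends each 3-simplex σ to the alternating sum Σ_i (−1)^i (σ with its i-th vertex removed). For instance
  ∂abcd = bcd − acd + abd − abc.
The 4×1 boundary matrix has rank 1 and Smith normal form diag(1).

Reading off H_k = ker ∂_k / im ∂_{k+1}:

  H_3: rank ker ∂_3 − rank ∂_4 = (1 − 1) − 0 = 0, and there is no ∂_4, so H_3 ≅ 0.

H_3 ≅ 0.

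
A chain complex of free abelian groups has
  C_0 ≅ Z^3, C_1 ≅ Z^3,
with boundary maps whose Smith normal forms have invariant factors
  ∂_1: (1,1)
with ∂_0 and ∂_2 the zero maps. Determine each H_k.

H_0 = Z,  H_1 = Z.

H_0: b_0 = 3 − 0 − 2 = 1; torsion from ∂_1 factors > 1: none. So H_0 = Z.
H_1: b_1 = 3 − 2 − 0 = 1; torsion from ∂_2 factors > 1: none. So H_1 = Z.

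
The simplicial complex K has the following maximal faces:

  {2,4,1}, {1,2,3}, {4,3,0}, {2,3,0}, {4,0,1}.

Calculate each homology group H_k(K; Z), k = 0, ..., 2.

H_0 ≅ Z,  H_1 ≅ Z,  H_2 = 0.

Take the total order 0 < 1 < 2 < 3 < 4 on the vertex set. Then K (dimension 2) consists of the simplices:

  0-simplices (5): [0], [1], [2], [3], [4]
  1-simplices (10): [0,1], [0,2], [0,3], [0,4], [1,2], [1,3], [1,4], [2,3], [2,4], [3,4]
  2-simplices (5): [0,1,4], [0,2,3], [0,3,4], [1,2,3], [1,2,4]

Hence C_0 ≅ Z^5, C_1 ≅ Z^10, C_2 ≅ Z^5.

Boundary ∂_1: C_1 → C_0 maps an edge to its endpoints' difference, ∂[p,q] = q − p. For instance
  ∂[0,4] = [4] − [0].
This gives a 5×10 integer matrix of rank 4; reducing to Smith normal form yields diagonal entries (1,1,1,1).

∂_2: C_2 → C_1 acts by ∂[p,q,r] = [q,r] − [p,r] + [p,q]. For instance
  ∂[0,2,3] = [2,3] − [0,3] + [0,2],
  ∂[0,3,4] = [3,4] − [0,4] + [0,3].
As a 10×5 matrix over Z this has rank 5, with invariant factors (1,1,1,1,1).

Reading off H_k = ker ∂_k / im ∂_{k+1}:

  H_0: rank C_0 − rank ∂_1 = 5 − 4 = 1, and the invariant factors of ∂_1 are all 1, so H_0 = Z.
  H_1: rank ker ∂_1 − rank ∂_2 = (10 − 4) − 5 = 1, and the invariant factors of ∂_2 are all 1, so H_1 = Z.
  H_2: rank ker ∂_2 − rank ∂_3 = (5 − 5) − 0 = 0, and there is no ∂_3, so H_2 = 0.

As a check, the Euler characteristic is 5 − 10 + 5 = 0, which agrees with 1 − 1 + 0 = 0.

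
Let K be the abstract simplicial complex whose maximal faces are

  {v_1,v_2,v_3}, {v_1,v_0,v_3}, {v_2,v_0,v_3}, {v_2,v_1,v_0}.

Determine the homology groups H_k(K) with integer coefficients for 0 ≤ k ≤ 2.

H_0 = Z,  H_1 = 0,  H_2 = Z.

K has 4 vertices, 6 edges, 4 triangles.
rank ∂_0 = 0, rank ∂_1 = 3 ⇒ b_0 = 4 − 0 − 3 = 1; all invariant factors of ∂_1 are 1 so no torsion. So H_0 ≅ Z.
rank ∂_1 = 3, rank ∂_2 = 3 ⇒ b_1 = 6 − 3 − 3 = 0; all invariant factors of ∂_2 are 1 so no torsion. So H_1 ≅ 0.
rank ∂_2 = 3, rank ∂_3 = 0 ⇒ b_2 = 4 − 3 − 0 = 1. So H_2 ≅ Z.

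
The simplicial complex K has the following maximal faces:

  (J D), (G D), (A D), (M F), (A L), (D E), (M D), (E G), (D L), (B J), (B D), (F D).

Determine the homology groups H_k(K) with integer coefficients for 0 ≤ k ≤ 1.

H_0 ≅ Z,  H_1 ≅ Z^4.

Take the total order A < B < D < E < F < G < J < L < M on the vertex set. Then K (dimension 1) consists of the simplices:

  0-simplices (9): A, B, D, E, F, G, J, L, M
  1-simplices (12): AD, AL, BD, BJ, DE, DF, DG, DJ, DL, DM, EG, FM

Hence C_0 ≅ Z^9, C_1 ≅ Z^12.

The boundary map ∂_1: C_1 → C_0 maps an edge to its endpoints' difference, ∂[p,q] = q − p. For instance
  ∂DF = F − D.
The resulting 9×12 matrix has rank 8, and its Smith normal form has invariant factors (1,1,1,1,1,1,1,1).

Reading off H_k = ker ∂_k / im ∂_{k+1}:

  H_0: rank C_0 − rank ∂_1 = 9 − 8 = 1, and the invariant factors of ∂_1 are all 1, so H_0 = Z.
  H_1: rank ker ∂_1 − rank ∂_2 = (12 − 8) − 0 = 4, and there is no ∂_2, so H_1 = Z^4.

(K is a triangulation of a wedge of 4 circles.)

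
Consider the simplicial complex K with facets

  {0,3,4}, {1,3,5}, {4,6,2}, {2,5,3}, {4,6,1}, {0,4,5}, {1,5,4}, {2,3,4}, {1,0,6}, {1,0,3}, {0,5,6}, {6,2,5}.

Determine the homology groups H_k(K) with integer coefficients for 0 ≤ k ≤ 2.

H_0 ≅ Z,  H_1 ≅ Z/2,  H_2 = 0.

K has 7 vertices, 18 edges, 12 triangles.
rank ∂_0 = 0, rank ∂_1 = 6 ⇒ b_0 = 7 − 0 − 6 = 1; all invariant factors of ∂_1 are 1 so no torsion. So H_0 = Z.
rank ∂_1 = 6, rank ∂_2 = 12 ⇒ b_1 = 18 − 6 − 12 = 0; ∂_2 has invariant factor(s) [2] giving torsion. So H_1 = Z/2.
rank ∂_2 = 12, rank ∂_3 = 0 ⇒ b_2 = 12 − 12 − 0 = 0. So H_2 = 0.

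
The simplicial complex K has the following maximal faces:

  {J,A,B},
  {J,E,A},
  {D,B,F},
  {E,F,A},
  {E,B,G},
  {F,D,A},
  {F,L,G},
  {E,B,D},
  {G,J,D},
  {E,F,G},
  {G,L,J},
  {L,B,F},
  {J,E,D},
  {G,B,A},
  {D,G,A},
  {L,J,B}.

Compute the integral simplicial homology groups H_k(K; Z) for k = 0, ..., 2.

H_0 ≅ Z,  H_1 ≅ Z^2,  H_2 ≅ Z.

We work with the vertex ordering A < B < D < E < F < G < J < L. The simplices of K, each written with vertices in increasing order, are:

  0-simplices (8): A, B, D, E, F, G, J, L
  1-simplices (24): AB, AD, AE, AF, AG, AJ, BD, BE, BF, BG, BJ, BL, DE, DF, DG, DJ, EF, EG, EJ, FG, FL, GJ, GL, JL
  2-simplices (16): ABG, ABJ, ADF, ADG, AEF, AEJ, BDE, BDF, BEG, BFL, BJL, DEJ, DGJ, EFG, FGL, GJL

giving chain groups C_0 ≅ Z^8, C_1 ≅ Z^24, C_2 ≅ Z^16.

The boundary map ∂_1: C_1 → C_0 maps an edge to its endpoints' difference, ∂[p,q] = q − p. For instance
  ∂FG = G − F.
As a 8×24 matrix over Z this has rank 7, with invariant factors (1,1,1,1,1,1,1).

∂_2: C_2 → C_1 acts by ∂[p,q,r] = [q,r] − [p,r] + [p,q]. For instance
  ∂GJL = JL − GL + GJ,
  ∂EFG = FG − EG + EF.
The 24×16 boundary matrix has rank 15 and Smith normal form diag(1,1,1,1,1,1,1,1,1,1,1,1,1,1,1).

Now H_k = ker ∂_k / im ∂_{k+1}, so:

  H_0: rank C_0 − rank ∂_1 = 8 − 7 = 1, and the invariant factors of ∂_1 are all 1, so H_0 ≅ Z.
  H_1: rank ker ∂_1 − rank ∂_2 = (24 − 7) − 15 = 2, and the invariant factors of ∂_2 are all 1, so H_1 ≅ Z^2.
  H_2: rank ker ∂_2 − rank ∂_3 = (16 − 15) − 0 = 1, and there is no ∂_3, so H_2 ≅ Z.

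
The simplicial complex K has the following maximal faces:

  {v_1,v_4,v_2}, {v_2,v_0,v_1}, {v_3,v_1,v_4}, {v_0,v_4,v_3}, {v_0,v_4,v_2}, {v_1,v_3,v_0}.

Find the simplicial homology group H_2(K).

Fix the vertex order v_0 < v_1 < v_2 < v_3 < v_4 and write every simplex with vertices in increasing order. Then dim K = 2 and the simplices of K are:

  0-simplices (5): [v_0], [v_1], [v_2], [v_3], [v_4]
  1-simplices (9): [v_0,v_1], [v_0,v_2], [v_0,v_3], [v_0,v_4], [v_1,v_2], [v_1,v_3], [v_1,v_4], [v_2,v_4], [v_3,v_4]
  2-simplices (6): [v_0,v_1,v_2], [v_0,v_1,v_3], [v_0,v_2,v_4], [v_0,v_3,v_4], [v_1,v_2,v_4], [v_1,v_3,v_4]

Hence C_0 ≅ Z^5, C_1 ≅ Z^9, C_2 ≅ Z^6.

∂_1: C_1 → C_0 is given by ∂[p,q] = [q] − [p].
This gives a 5×9 integer matrix of rank 4; reducing to Smith normal form yields diagonal entries (1,1,1,1).

Boundary ∂_2: C_2 → C_1 maps a triangle to the signed sum of its edges. For instance
  ∂[v_1,v_3,v_4] = [v_3,v_4] − [v_1,v_4] + [v_1,v_3],
  ∂[v_0,v_1,v_3] = [v_1,v_3] − [v_0,v_3] + [v_0,v_1].
The resulting 9×6 matrix has rank 5, and its Smith normal form has invariant factors (1,1,1,1,1).

Now H_k = ker ∂_k / im ∂_{k+1}, so:

  H_2: rank ker ∂_2 − rank ∂_3 = (6 − 5) − 0 = 1, and there is no ∂_3, so H_2 ≅ Z.

H_2 = Z.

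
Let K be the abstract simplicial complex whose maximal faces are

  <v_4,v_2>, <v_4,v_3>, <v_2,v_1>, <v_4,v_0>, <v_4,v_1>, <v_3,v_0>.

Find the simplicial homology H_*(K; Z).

Order the vertices as v_0 < v_1 < v_2 < v_3 < v_4. Listing each simplex with vertices in this order, K has dimension 1 with simplices:

  0-simplices (5): [v_0], [v_1], [v_2], [v_3], [v_4]
  1-simplices (6): [v_0,v_3], [v_0,v_4], [v_1,v_2], [v_1,v_4], [v_2,v_4], [v_3,v_4]

giving chain groups C_0 ≅ Z^5, C_1 ≅ Z^6.

∂_1: C_1 → C_0 is given by ∂[p,q] = [q] − [p]. For instance
  ∂[v_1,v_2] = [v_2] − [v_1].
This gives a 5×6 integer matrix of rank 4; reducing to Smith normal form yields diagonal entries (1,1,1,1).

Now H_k = ker ∂_k / im ∂_{k+1}, so:

  H_0: rank C_0 − rank ∂_1 = 5 − 4 = 1, and the invariant factors of ∂_1 are all 1, so H_0 ≅ Z.
  H_1: rank ker ∂_1 − rank ∂_2 = (6 − 4) − 0 = 2, and there is no ∂_2, so H_1 ≅ Z^2.

H_0 ≅ Z,  H_1 ≅ Z^2.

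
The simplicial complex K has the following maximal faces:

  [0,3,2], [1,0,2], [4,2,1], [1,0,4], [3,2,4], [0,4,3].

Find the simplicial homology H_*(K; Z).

K has 5 vertices, 9 edges, 6 triangles.
rank ∂_0 = 0, rank ∂_1 = 4 ⇒ b_0 = 5 − 0 − 4 = 1; all invariant factors of ∂_1 are 1 so no torsion. So H_0 = Z.
rank ∂_1 = 4, rank ∂_2 = 5 ⇒ b_1 = 9 − 4 − 5 = 0; all invariant factors of ∂_2 are 1 so no torsion. So H_1 = 0.
rank ∂_2 = 5, rank ∂_3 = 0 ⇒ b_2 = 6 − 5 − 0 = 1. So H_2 = Z.

H_0 = Z,  H_1 = 0,  H_2 = Z.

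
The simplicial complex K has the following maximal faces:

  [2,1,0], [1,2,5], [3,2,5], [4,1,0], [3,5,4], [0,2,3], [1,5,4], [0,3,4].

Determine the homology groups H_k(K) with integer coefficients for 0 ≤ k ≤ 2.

Take the total order 0 < 1 < 2 < 3 < 4 < 5 on the vertex set. Then K (dimension 2) consists of the simplices:

  0-simplices (6): [0], [1], [2], [3], [4], [5]
  1-simplices (12): [0,1], [0,2], [0,3], [0,4], [1,2], [1,4], [1,5], [2,3], [2,5], [3,4], [3,5], [4,5]
  2-simplices (8): [0,1,2], [0,1,4], [0,2,3], [0,3,4], [1,2,5], [1,4,5], [2,3,5], [3,4,5]

Hence C_0 ≅ Z^6, C_1 ≅ Z^12, C_2 ≅ Z^8.

Boundary ∂_1: C_1 → C_0 maps an edge to its endpoints' difference, ∂[p,q] = q − p. For instance
  ∂[1,4] = [4] − [1].
The 6×12 boundary matrix has rank 5 and Smith normal form diag(1,1,1,1,1).

The boundary map ∂_2: C_2 → C_1 maps a triangle to the signed sum of its edges. For instance
  ∂[0,1,4] = [1,4] − [0,4] + [0,1],
  ∂[1,2,5] = [2,5] − [1,5] + [1,2].
The resulting 12×8 matrix has rank 7, and its Smith normal form has invariant factors (1,1,1,1,1,1,1).

Now H_k = ker ∂_k / im ∂_{k+1}, so:

  H_0: rank C_0 − rank ∂_1 = 6 − 5 = 1, and the invariant factors of ∂_1 are all 1, so H_0 = Z.
  H_1: rank ker ∂_1 − rank ∂_2 = (12 − 5) − 7 = 0, and the invariant factors of ∂_2 are all 1, so H_1 = 0.
  H_2: rank ker ∂_2 − rank ∂_3 = (8 − 7) − 0 = 1, and there is no ∂_3, so H_2 = Z.

H_0 ≅ Z,  H_1 = 0,  H_2 ≅ Z.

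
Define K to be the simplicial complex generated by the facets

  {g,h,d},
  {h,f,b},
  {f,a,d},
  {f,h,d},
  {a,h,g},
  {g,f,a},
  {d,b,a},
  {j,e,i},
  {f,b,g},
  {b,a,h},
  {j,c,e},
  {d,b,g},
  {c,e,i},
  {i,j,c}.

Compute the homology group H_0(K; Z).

H_0 ≅ Z^2.

Fix the vertex order a < b < c < d < e < f < g < h < i < j and write every simplex with vertices in increasing order. Then dim K = 2 and the simplices of K are:

  0-simplices (10): a, b, c, d, e, f, g, h, i, j
  1-simplices (21): ab, ad, af, ag, ah, bd, bf, bg, bh, ce, ci, cj, df, dg, dh, ei, ej, fg, fh, gh, ij
  2-simplices (14): abd, abh, adf, afg, agh, bdg, bfg, bfh, cei, cej, cij, dfh, dgh, eij

giving chain groups C_0 ≅ Z^10, C_1 ≅ Z^21, C_2 ≅ Z^14.

∂_1: C_1 → C_0 is given by ∂[p,q] = [q] − [p].
The 10×21 boundary matrix has rank 8 and Smith normal form diag(1,1,1,1,1,1,1,1).

The boundary map ∂_2: C_2 → C_1 maps a triangle to the signed sum of its edges. For instance
  ∂dfh = fh − dh + df,
  ∂cij = ij − cj + ci.
This gives a 21×14 integer matrix of rank 13; reducing to Smith normal form yields diagonal entries (1,1,1,1,1,1,1,1,1,1,1,1,2).

Now H_k = ker ∂_k / im ∂_{k+1}, so:

  H_0: rank C_0 − rank ∂_1 = 10 − 8 = 2, and the invariant factors of ∂_1 are all 1, so H_0 ≅ Z^2.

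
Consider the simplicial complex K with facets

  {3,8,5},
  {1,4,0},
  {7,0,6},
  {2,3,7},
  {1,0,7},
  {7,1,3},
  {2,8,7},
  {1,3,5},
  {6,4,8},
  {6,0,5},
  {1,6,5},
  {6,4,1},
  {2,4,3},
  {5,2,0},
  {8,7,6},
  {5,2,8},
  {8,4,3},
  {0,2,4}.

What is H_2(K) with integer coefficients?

Take the total order 0 < 1 < 2 < 3 < 4 < 5 < 6 < 7 < 8 on the vertex set. Then K (dimension 2) consists of the simplices:

  0-simplices (9): [0], [1], [2], [3], [4], [5], [6], [7], [8]
  1-simplices (27): (27 of them)
  2-simplices (18): [0,1,4], [0,1,7], [0,2,4], [0,2,5], [0,5,6], [0,6,7], [1,3,5], [1,3,7], [1,4,6], [1,5,6], [2,3,4], [2,3,7], [2,5,8], [2,7,8], [3,4,8], [3,5,8], [4,6,8], [6,7,8]

giving chain groups C_0 ≅ Z^9, C_1 ≅ Z^27, C_2 ≅ Z^18.

∂_1: C_1 → C_0 maps an edge to its endpoints' difference, ∂[p,q] = q − p. For instance
  ∂[2,7] = [7] − [2].
The 9×27 boundary matrix has rank 8 and Smith normal form diag(1,1,1,1,1,1,1,1).

Boundary ∂_2: C_2 → C_1 sends each 2-simplex [p,q,r] to [q,r] − [p,r] + [p,q]. For instance
  ∂[0,6,7] = [6,7] − [0,7] + [0,6],
  ∂[2,5,8] = [5,8] − [2,8] + [2,5].
This gives a 27×18 integer matrix of rank 18; reducing to Smith normal form yields diagonal entries (1,1,1,1,1,1,1,1,1,1,1,1,1,1,1,1,1,2).

From H_k ≅ ker(∂_k) / im(∂_{k+1}) we obtain:

  H_2: rank ker ∂_2 − rank ∂_3 = (18 − 18) − 0 = 0, and there is no ∂_3, so H_2 = 0.

(K is a triangulation of the Klein bottle.)

H_2 ≅ 0.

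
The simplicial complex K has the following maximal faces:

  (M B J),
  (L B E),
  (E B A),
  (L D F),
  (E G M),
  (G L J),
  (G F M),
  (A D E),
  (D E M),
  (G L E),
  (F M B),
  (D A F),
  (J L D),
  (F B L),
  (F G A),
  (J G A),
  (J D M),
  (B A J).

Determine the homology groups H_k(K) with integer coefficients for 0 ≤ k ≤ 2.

Take the total order A < B < D < E < F < G < J < L < M on the vertex set. Then K (dimension 2) consists of the simplices:

  0-simplices (9): A, B, D, E, F, G, J, L, M
  1-simplices (27): AB, AD, AE, AF, AG, AJ, BE, BF, BJ, BL, BM, DE, DF, DJ, DL, DM, EG, EL, EM, FG, FL, FM, GJ, GL, GM, JL, JM
  2-simplices (18): ABE, ABJ, ADE, ADF, AFG, AGJ, BEL, BFL, BFM, BJM, DEM, DFL, DJL, DJM, EGL, EGM, FGM, GJL

giving chain groups C_0 ≅ Z^9, C_1 ≅ Z^27, C_2 ≅ Z^18.

The boundary map ∂_1: C_1 → C_0 sends each edge [p,q] (with p < q) to q − p. For instance
  ∂GM = M − G.
This gives a 9×27 integer matrix of rank 8; reducing to Smith normal form yields diagonal entries (1,1,1,1,1,1,1,1).

The boundary map ∂_2: C_2 → C_1 sends each 2-simplex [p,q,r] to [q,r] − [p,r] + [p,q]. For instance
  ∂BFL = FL − BL + BF,
  ∂DFL = FL − DL + DF.
This gives a 27×18 integer matrix of rank 17; reducing to Smith normal form yields diagonal entries (1,1,1,1,1,1,1,1,1,1,1,1,1,1,1,1,1).

Computing H_k = (kernel of ∂_k) / (image of ∂_{k+1}):

  H_0: rank C_0 − rank ∂_1 = 9 − 8 = 1, and the invariant factors of ∂_1 are all 1, so H_0 ≅ Z.
  H_1: rank ker ∂_1 − rank ∂_2 = (27 − 8) − 17 = 2, and the invariant factors of ∂_2 are all 1, so H_1 ≅ Z^2.
  H_2: rank ker ∂_2 − rank ∂_3 = (18 − 17) − 0 = 1, and there is no ∂_3, so H_2 ≅ Z.

(K is a triangulation of the torus T^2.)

H_0 ≅ Z,  H_1 ≅ Z^2,  H_2 ≅ Z.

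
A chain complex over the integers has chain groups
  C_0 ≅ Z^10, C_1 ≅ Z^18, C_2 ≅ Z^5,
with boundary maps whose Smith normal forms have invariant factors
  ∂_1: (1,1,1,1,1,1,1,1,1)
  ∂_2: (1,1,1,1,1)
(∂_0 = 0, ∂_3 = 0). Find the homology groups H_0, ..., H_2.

H_0: b_0 = 10 − 0 − 9 = 1; torsion from ∂_1 factors > 1: none. So H_0 ≅ Z.
H_1: b_1 = 18 − 9 − 5 = 4; torsion from ∂_2 factors > 1: none. So H_1 ≅ Z^4.
H_2: b_2 = 5 − 5 − 0 = 0; torsion from ∂_3 factors > 1: none. So H_2 ≅ 0.

H_0 ≅ Z,  H_1 ≅ Z^4,  H_2 = 0.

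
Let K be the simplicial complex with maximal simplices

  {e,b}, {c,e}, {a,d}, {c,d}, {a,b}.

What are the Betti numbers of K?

b_0 = 1, b_1 = 1.

Fix the vertex order a < b < c < d < e and write every simplex with vertices in increasing order. Then dim K = 1 and the simplices of K are:

  0-simplices (5): a, b, c, d, e
  1-simplices (5): ab, ad, be, cd, ce

so the chain groups are C_0 ≅ Z^5, C_1 ≅ Z^5.

The boundary map ∂_1: C_1 → C_0 maps an edge to its endpoints' difference, ∂[p,q] = q − p.
The resulting 5×5 matrix has rank 4, and its Smith normal form has invariant factors (1,1,1,1).

Now H_k = ker ∂_k / im ∂_{k+1}, so:

  H_0: rank C_0 − rank ∂_1 = 5 − 4 = 1, and the invariant factors of ∂_1 are all 1, so H_0 = Z.
  H_1: rank ker ∂_1 − rank ∂_2 = (5 − 4) − 0 = 1, and there is no ∂_2, so H_1 = Z.

Hence the Betti numbers are b_0 = 1, b_1 = 1.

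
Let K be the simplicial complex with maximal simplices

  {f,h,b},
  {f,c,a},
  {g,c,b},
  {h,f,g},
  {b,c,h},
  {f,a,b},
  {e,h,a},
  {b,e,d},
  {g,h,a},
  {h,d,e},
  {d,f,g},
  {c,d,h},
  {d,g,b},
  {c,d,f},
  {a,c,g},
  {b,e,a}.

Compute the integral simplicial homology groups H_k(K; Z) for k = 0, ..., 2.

H_0 ≅ Z,  H_1 ≅ Z^2,  H_2 ≅ Z.

Order the vertices as a < b < c < d < e < f < g < h. Listing each simplex with vertices in this order, K has dimension 2 with simplices:

  0-simplices (8): a, b, c, d, e, f, g, h
  1-simplices (24): ab, ac, ae, af, ag, ah, bc, bd, be, bf, bg, bh, cd, cf, cg, ch, de, df, dg, dh, eh, fg, fh, gh
  2-simplices (16): abe, abf, acf, acg, aeh, agh, bcg, bch, bde, bdg, bfh, cdf, cdh, deh, dfg, fgh

Hence C_0 ≅ Z^8, C_1 ≅ Z^24, C_2 ≅ Z^16.

The boundary map ∂_1: C_1 → C_0 maps an edge to its endpoints' difference, ∂[p,q] = q − p. For instance
  ∂cg = g − c.
The 8×24 boundary matrix has rank 7 and Smith normal form diag(1,1,1,1,1,1,1).

The boundary map ∂_2: C_2 → C_1 sends each 2-simplex [p,q,r] to [q,r] − [p,r] + [p,q]. For instance
  ∂dfg = fg − dg + df,
  ∂deh = eh − dh + de.
The 24×16 boundary matrix has rank 15 and Smith normal form diag(1,1,1,1,1,1,1,1,1,1,1,1,1,1,1).

Computing H_k = (kernel of ∂_k) / (image of ∂_{k+1}):

  H_0: rank C_0 − rank ∂_1 = 8 − 7 = 1, and the invariant factors of ∂_1 are all 1, so H_0 ≅ Z.
  H_1: rank ker ∂_1 − rank ∂_2 = (24 − 7) − 15 = 2, and the invariant factors of ∂_2 are all 1, so H_1 ≅ Z^2.
  H_2: rank ker ∂_2 − rank ∂_3 = (16 − 15) − 0 = 1, and there is no ∂_3, so H_2 ≅ Z.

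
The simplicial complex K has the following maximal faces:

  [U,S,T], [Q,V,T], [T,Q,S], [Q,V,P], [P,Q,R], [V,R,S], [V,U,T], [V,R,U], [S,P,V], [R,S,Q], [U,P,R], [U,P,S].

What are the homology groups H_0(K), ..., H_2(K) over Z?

Fix the vertex order P < Q < R < S < T < U < V and write every simplex with vertices in increasing order. Then dim K = 2 and the simplices of K are:

  0-simplices (7): P, Q, R, S, T, U, V
  1-simplices (18): PQ, PR, PS, PU, PV, QR, QS, QT, QV, RS, RU, RV, ST, SU, SV, TU, TV, UV
  2-simplices (12): PQR, PQV, PRU, PSU, PSV, QRS, QST, QTV, RSV, RUV, STU, TUV

giving chain groups C_0 ≅ Z^7, C_1 ≅ Z^18, C_2 ≅ Z^12.

Boundary ∂_1: C_1 → C_0 is given by ∂[p,q] = [q] − [p]. For instance
  ∂SV = V − S.
This gives a 7×18 integer matrix of rank 6; reducing to Smith normal form yields diagonal entries (1,1,1,1,1,1).

The boundary map ∂_2: C_2 → C_1 sends each 2-simplex [p,q,r] to [q,r] − [p,r] + [p,q]. For instance
  ∂RUV = UV − RV + RU,
  ∂QRS = RS − QS + QR.
The resulting 18×12 matrix has rank 12, and its Smith normal form has invariant factors (1,1,1,1,1,1,1,1,1,1,1,2).

From H_k ≅ ker(∂_k) / im(∂_{k+1}) we obtain:

  H_0: rank C_0 − rank ∂_1 = 7 − 6 = 1, and the invariant factors of ∂_1 are all 1, so H_0 = Z.
  H_1: rank ker ∂_1 − rank ∂_2 = (18 − 6) − 12 = 0, and ∂_2 has invariant factor 2 > 1, so H_1 = Z/2Z.
  H_2: rank ker ∂_2 − rank ∂_3 = (12 − 12) − 0 = 0, and there is no ∂_3, so H_2 = 0.

H_0 = Z,  H_1 = Z/2Z,  H_2 = 0.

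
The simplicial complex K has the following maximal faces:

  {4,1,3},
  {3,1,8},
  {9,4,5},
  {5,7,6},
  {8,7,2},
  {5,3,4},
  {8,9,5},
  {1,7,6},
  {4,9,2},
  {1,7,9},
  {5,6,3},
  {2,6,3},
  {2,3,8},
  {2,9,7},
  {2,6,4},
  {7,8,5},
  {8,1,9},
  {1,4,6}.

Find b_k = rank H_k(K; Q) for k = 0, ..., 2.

Take the total order 1 < 2 < 3 < 4 < 5 < 6 < 7 < 8 < 9 on the vertex set. Then K (dimension 2) consists of the simplices:

  0-simplices (9): [1], [2], [3], [4], [5], [6], [7], [8], [9]
  1-simplices (27): (27 of them)
  2-simplices (18): [1,3,4], [1,3,8], [1,4,6], [1,6,7], [1,7,9], [1,8,9], [2,3,6], [2,3,8], [2,4,6], [2,4,9], [2,7,8], [2,7,9], [3,4,5], [3,5,6], [4,5,9], [5,6,7], [5,7,8], [5,8,9]

Hence C_0 ≅ Z^9, C_1 ≅ Z^27, C_2 ≅ Z^18.

Boundary ∂_1: C_1 → C_0 sends each edge [p,q] (with p < q) to q − p.
As a 9×27 matrix over Z this has rank 8, with invariant factors (1,1,1,1,1,1,1,1).

The boundary map ∂_2: C_2 → C_1 acts by ∂[p,q,r] = [q,r] − [p,r] + [p,q]. For instance
  ∂[1,6,7] = [6,7] − [1,7] + [1,6],
  ∂[3,4,5] = [4,5] − [3,5] + [3,4].
As a 27×18 matrix over Z this has rank 18, with invariant factors (1,1,1,1,1,1,1,1,1,1,1,1,1,1,1,1,1,2).

Reading off H_k = ker ∂_k / im ∂_{k+1}:

  H_0: rank C_0 − rank ∂_1 = 9 − 8 = 1, and the invariant factors of ∂_1 are all 1, so H_0 ≅ Z.
  H_1: rank ker ∂_1 − rank ∂_2 = (27 − 8) − 18 = 1, and ∂_2 has invariant factor 2 > 1, so H_1 ≅ Z ⊕ Z_2.
  H_2: rank ker ∂_2 − rank ∂_3 = (18 − 18) − 0 = 0, and there is no ∂_3, so H_2 ≅ 0.

As a check, the Euler characteristic is 9 − 27 + 18 = 0, which agrees with 1 − 1 + 0 = 0.

Hence the Betti numbers are b_0 = 1, b_1 = 1, b_2 = 0.

b_0 = 1, b_1 = 1, b_2 = 0.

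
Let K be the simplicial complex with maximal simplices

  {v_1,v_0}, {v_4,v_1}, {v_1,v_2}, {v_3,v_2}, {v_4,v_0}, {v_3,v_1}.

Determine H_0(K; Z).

H_0 ≅ Z.

Take the total order v_0 < v_1 < v_2 < v_3 < v_4 on the vertex set. Then K (dimension 1) consists of the simplices:

  0-simplices (5): [v_0], [v_1], [v_2], [v_3], [v_4]
  1-simplices (6): [v_0,v_1], [v_0,v_4], [v_1,v_2], [v_1,v_3], [v_1,v_4], [v_2,v_3]

giving chain groups C_0 ≅ Z^5, C_1 ≅ Z^6.

∂_1: C_1 → C_0 maps an edge to its endpoints' difference, ∂[p,q] = q − p.
The resulting 5×6 matrix has rank 4, and its Smith normal form has invariant factors (1,1,1,1).

From H_k ≅ ker(∂_k) / im(∂_{k+1}) we obtain:

  H_0: rank C_0 − rank ∂_1 = 5 − 4 = 1, and the invariant factors of ∂_1 are all 1, so H_0 = Z.

(K is a triangulation of a wedge of 2 circles.)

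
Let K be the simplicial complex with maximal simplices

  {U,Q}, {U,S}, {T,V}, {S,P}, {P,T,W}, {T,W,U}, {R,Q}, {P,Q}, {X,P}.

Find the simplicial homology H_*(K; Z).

K has 9 vertices, 12 edges, 2 triangles.
rank ∂_0 = 0, rank ∂_1 = 8 ⇒ b_0 = 9 − 0 − 8 = 1; all invariant factors of ∂_1 are 1 so no torsion. So H_0 ≅ Z.
rank ∂_1 = 8, rank ∂_2 = 2 ⇒ b_1 = 12 − 8 − 2 = 2; all invariant factors of ∂_2 are 1 so no torsion. So H_1 ≅ Z^2.
rank ∂_2 = 2, rank ∂_3 = 0 ⇒ b_2 = 2 − 2 − 0 = 0. So H_2 ≅ 0.

H_0 = Z,  H_1 = Z^2,  H_2 = 0.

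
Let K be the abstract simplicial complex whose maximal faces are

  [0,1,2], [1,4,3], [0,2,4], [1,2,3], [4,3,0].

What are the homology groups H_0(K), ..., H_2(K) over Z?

K has 5 vertices, 10 edges, 5 triangles.
rank ∂_0 = 0, rank ∂_1 = 4 ⇒ b_0 = 5 − 0 − 4 = 1; all invariant factors of ∂_1 are 1 so no torsion. So H_0 = Z.
rank ∂_1 = 4, rank ∂_2 = 5 ⇒ b_1 = 10 − 4 − 5 = 1; all invariant factors of ∂_2 are 1 so no torsion. So H_1 = Z.
rank ∂_2 = 5, rank ∂_3 = 0 ⇒ b_2 = 5 − 5 − 0 = 0. So H_2 = 0.

H_0 = Z,  H_1 = Z,  H_2 = 0.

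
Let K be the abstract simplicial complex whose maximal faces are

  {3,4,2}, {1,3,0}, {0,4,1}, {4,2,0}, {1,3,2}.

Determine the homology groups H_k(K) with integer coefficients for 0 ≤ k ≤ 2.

H_0 = Z,  H_1 = Z,  H_2 = 0.

We work with the vertex ordering 0 < 1 < 2 < 3 < 4. The simplices of K, each written with vertices in increasing order, are:

  0-simplices (5): [0], [1], [2], [3], [4]
  1-simplices (10): [0,1], [0,2], [0,3], [0,4], [1,2], [1,3], [1,4], [2,3], [2,4], [3,4]
  2-simplices (5): [0,1,3], [0,1,4], [0,2,4], [1,2,3], [2,3,4]

Hence C_0 ≅ Z^5, C_1 ≅ Z^10, C_2 ≅ Z^5.

Boundary ∂_1: C_1 → C_0 is given by ∂[p,q] = [q] − [p].
The 5×10 boundary matrix has rank 4 and Smith normal form diag(1,1,1,1).

Boundary ∂_2: C_2 → C_1 sends each 2-simplex [p,q,r] to [q,r] − [p,r] + [p,q]. For instance
  ∂[2,3,4] = [3,4] − [2,4] + [2,3],
  ∂[0,1,4] = [1,4] − [0,4] + [0,1].
The resulting 10×5 matrix has rank 5, and its Smith normal form has invariant factors (1,1,1,1,1).

Computing H_k = (kernel of ∂_k) / (image of ∂_{k+1}):

  H_0: rank C_0 − rank ∂_1 = 5 − 4 = 1, and the invariant factors of ∂_1 are all 1, so H_0 = Z.
  H_1: rank ker ∂_1 − rank ∂_2 = (10 − 4) − 5 = 1, and the invariant factors of ∂_2 are all 1, so H_1 = Z.
  H_2: rank ker ∂_2 − rank ∂_3 = (5 − 5) − 0 = 0, and there is no ∂_3, so H_2 = 0.

As a check, the Euler characteristic is 5 − 10 + 5 = 0, which agrees with 1 − 1 + 0 = 0.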